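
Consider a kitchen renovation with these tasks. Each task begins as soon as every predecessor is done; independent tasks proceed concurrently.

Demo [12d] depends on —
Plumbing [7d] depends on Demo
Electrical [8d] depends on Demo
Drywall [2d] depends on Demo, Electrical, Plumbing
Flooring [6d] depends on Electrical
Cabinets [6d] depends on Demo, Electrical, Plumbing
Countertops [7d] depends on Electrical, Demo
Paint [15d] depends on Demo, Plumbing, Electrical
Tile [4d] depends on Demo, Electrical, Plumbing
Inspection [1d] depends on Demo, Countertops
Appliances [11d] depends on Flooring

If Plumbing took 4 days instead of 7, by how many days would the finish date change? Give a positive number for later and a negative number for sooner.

0

Critical path before the change: Demo→Electrical→Flooring→Appliances = 12+8+6+11 = 37 giving 37 days.
The longest path through Plumbing is only 34 days, so Plumbing has float 3.
No other chain overtakes it, so the finish is 37 days.
Change in finish: 37 − 37 = +0 days.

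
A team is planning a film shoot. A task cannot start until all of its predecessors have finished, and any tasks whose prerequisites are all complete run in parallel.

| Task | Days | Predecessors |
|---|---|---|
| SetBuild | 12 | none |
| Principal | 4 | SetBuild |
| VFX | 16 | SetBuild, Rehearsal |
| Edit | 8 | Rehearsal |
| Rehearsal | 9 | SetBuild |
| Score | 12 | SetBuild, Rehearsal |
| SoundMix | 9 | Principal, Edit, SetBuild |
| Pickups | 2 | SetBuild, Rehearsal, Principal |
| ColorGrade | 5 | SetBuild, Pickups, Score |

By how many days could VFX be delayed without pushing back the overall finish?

1

Critical path: SetBuild→Rehearsal→Edit→SoundMix = 12+9+8+9 = 38, so the finish is 38 days.
VFX finishes as early as 37 and must finish by 38.
So VFX can slip 38 − 37 = 1 day.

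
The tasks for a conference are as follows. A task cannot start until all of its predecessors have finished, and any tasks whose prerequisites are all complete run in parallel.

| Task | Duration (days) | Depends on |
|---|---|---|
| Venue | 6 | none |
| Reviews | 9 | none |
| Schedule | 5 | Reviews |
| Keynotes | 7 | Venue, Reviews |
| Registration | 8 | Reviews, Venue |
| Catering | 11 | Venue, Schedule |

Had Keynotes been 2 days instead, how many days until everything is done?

25

The binding path is Reviews→Schedule→Catering = 9+5+11 = 25; finish at 25 days.
The longest path through Keynotes is only 16 days, so Keynotes has float 9.
The critical path is still Reviews→Schedule→Catering; finish is now 25 days.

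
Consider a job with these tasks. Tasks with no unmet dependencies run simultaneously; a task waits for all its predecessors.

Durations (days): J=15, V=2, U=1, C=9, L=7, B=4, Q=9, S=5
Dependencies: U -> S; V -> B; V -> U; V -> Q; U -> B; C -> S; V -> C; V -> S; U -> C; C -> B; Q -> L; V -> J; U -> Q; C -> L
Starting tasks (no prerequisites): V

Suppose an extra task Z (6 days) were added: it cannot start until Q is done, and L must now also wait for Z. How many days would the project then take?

25

Originally the project takes 19 days.
With Z inserted, L now waits for max(Q, C, Z).
New critical path: V→U→Q→Z→L = 2+1+9+6+7 = 25 ⇒ 25 days.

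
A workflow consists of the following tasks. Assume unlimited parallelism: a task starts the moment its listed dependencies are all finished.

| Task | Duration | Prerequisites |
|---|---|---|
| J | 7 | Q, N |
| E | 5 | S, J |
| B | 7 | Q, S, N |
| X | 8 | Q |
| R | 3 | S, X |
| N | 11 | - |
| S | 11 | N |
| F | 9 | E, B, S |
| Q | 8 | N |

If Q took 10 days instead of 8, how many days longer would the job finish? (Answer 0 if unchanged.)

The binding path is N→Q→J→E→F = 11+8+7+5+9 = 40; finish at 40 days.
Q lies on that path, so at 10 days the path becomes 42 days.
That remains the longest chain; total 42 days.
Change in finish: 42 − 40 = +2 days.

2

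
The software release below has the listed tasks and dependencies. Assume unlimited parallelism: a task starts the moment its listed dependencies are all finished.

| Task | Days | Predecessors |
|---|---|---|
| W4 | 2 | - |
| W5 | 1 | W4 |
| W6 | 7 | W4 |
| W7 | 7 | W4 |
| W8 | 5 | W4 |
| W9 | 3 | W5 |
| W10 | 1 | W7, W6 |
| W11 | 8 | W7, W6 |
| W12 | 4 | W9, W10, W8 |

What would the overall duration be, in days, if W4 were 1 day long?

16

Baseline: W4→W6→W11 = 2+7+8 = 17 → 17 days.
W4 lies on that path, so at 1 day the path becomes 16 days.
That remains the longest chain; total 16 days.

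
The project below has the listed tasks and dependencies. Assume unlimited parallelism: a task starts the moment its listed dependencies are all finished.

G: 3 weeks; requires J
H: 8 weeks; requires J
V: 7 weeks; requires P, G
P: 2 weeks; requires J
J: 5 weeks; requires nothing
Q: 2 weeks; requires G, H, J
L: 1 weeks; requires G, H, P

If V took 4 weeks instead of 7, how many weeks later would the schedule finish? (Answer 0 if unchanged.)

0

Critical path before the change: J→G→V = 5+3+7 = 15 giving 15 weeks.
V is on the critical path; changing it to 4 makes that path 12 weeks.
Now J→H→Q = 5+8+2 = 15 is longest, so the finish becomes 15 weeks.
Change in finish: 15 − 15 = +0 weeks.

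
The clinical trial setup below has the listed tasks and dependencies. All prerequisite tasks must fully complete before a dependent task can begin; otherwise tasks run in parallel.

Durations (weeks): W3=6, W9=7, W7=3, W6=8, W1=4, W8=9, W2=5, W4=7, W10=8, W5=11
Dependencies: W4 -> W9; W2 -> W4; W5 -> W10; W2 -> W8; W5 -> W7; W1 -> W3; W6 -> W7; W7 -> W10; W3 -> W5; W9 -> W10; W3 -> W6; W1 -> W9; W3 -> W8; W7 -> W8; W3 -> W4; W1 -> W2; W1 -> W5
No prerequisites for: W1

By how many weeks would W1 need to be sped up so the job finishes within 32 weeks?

Current finish: 33 weeks; target: 32.
W1 is on every critical path, so each week cut from W1 cuts the finish by one (this holds down to a finish of 30).
Need 33 − 32 = 1 week off W1 → W1 becomes 3 weeks, finish becomes 32.

1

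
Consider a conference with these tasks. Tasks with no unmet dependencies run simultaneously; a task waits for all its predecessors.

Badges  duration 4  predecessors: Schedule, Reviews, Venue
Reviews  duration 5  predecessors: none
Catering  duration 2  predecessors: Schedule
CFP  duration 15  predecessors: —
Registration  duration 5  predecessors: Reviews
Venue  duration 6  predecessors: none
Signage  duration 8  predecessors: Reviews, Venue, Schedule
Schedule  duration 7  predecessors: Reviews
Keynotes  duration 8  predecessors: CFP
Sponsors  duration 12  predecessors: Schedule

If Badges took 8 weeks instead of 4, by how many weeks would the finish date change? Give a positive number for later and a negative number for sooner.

Actual critical path: Reviews→Schedule→Sponsors = 5+7+12 = 24 ⇒ 24 weeks.
The longest path through Badges is only 16 weeks, so Badges has float 8.
No other chain overtakes it, so the finish is 24 weeks.
Change in finish: 24 − 24 = +0 weeks.

0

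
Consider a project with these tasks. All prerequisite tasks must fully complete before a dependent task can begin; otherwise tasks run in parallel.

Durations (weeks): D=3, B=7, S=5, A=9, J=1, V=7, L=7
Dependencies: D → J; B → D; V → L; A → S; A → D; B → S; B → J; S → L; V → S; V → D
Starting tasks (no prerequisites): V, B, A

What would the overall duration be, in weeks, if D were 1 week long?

21

The binding path is A→S→L = 9+5+7 = 21; finish at 21 weeks.
D is off the critical path — its longest chain is 13 weeks, giving 8 of slack.
The critical path is still A→S→L; finish is now 21 weeks.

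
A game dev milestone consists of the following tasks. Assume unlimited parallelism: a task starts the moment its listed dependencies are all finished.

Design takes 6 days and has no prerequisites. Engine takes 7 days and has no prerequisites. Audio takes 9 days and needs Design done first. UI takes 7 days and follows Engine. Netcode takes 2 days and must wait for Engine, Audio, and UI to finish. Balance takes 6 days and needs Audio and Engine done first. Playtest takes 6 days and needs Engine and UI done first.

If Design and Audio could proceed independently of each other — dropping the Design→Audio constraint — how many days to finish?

20

Original critical path: Design→Audio→Balance = 6+9+6 = 21 ⇒ 21 days.
Without Design→Audio, Audio's earliest start moves from 6 to 0.
The longest chain is now Engine→UI→Playtest = 7+7+6 = 20, so the game dev milestone takes 20 days.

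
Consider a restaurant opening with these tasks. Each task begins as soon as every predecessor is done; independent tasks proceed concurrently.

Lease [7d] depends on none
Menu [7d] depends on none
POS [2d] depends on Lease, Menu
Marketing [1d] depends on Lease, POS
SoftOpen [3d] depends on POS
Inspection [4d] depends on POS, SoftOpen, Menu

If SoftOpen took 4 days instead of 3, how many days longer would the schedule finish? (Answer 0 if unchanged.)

The binding path is Lease→POS→SoftOpen→Inspection = 7+2+3+4 = 16; finish at 16 days.
SoftOpen is on the critical path; changing it to 4 makes that path 17 days.
No other chain overtakes it, so the finish is 17 days.
Change in finish: 17 − 16 = +1 days.

1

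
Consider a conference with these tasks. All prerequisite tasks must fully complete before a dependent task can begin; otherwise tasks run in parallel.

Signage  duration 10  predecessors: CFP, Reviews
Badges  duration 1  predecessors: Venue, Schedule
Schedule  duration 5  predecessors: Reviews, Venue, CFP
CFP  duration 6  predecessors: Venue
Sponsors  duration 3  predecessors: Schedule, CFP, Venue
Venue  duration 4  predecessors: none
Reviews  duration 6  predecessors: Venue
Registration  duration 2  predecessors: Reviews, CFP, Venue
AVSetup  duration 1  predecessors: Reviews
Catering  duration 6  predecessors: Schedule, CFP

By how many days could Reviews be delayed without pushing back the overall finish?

Critical path: Venue→CFP→Schedule→Catering = 4+6+5+6 = 21, so the finish is 21 days.
Longest path through Reviews: 21 days (earliest finish 10, latest finish 10).
Slack of Reviews = 4 − 4 = 0 days.

0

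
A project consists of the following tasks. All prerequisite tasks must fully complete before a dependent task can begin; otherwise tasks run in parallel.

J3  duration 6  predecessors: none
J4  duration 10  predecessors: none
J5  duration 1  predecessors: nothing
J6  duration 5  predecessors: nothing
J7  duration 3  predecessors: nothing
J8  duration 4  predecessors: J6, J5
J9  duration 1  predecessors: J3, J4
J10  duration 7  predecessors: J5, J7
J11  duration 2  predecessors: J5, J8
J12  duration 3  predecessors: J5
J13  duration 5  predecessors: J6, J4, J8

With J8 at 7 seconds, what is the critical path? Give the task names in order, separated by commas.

As given, the longest chain is J4→J13 = 10+5 = 15, so the finish is 15 seconds.
The longest path through J8 is only 14 seconds, so J8 has float 1.
New critical path: J6→J8→J13 = 5+7+5 = 17 ⇒ 17 seconds.

J6, J8, J13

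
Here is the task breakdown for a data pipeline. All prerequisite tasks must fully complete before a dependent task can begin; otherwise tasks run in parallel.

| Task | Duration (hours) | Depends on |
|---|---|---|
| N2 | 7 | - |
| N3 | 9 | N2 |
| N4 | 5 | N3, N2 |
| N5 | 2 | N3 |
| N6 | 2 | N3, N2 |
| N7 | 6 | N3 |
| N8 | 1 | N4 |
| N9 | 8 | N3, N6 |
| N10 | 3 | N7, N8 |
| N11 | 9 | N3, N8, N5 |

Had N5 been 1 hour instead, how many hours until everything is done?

31

Baseline: N2→N3→N4→N8→N11 = 7+9+5+1+9 = 31 → 31 hours.
N5 is off the critical path — its longest chain is 27 hours, giving 4 of slack.
That remains the longest chain; total 31 hours.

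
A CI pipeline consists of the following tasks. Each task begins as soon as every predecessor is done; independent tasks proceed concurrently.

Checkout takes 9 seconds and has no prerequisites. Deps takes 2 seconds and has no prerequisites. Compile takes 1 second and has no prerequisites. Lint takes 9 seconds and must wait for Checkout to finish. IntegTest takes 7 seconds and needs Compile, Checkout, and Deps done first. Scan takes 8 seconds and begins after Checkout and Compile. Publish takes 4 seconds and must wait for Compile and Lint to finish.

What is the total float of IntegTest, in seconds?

6

The longest chain is Checkout→Lint→Publish = 9+9+4 = 22; overall finish 22 seconds.
Longest path through IntegTest: 16 seconds (earliest finish 16, latest finish 22).
Float = 22 − 16 = 6.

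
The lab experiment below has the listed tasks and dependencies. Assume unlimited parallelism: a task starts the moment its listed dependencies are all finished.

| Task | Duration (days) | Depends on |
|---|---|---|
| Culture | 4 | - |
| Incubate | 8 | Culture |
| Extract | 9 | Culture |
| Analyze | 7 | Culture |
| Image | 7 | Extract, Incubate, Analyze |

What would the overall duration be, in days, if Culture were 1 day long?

Critical path before the change: Culture→Extract→Image = 4+9+7 = 20 giving 20 days.
Culture lies on that path, so at 1 day the path becomes 17 days.
That remains the longest chain; total 17 days.

17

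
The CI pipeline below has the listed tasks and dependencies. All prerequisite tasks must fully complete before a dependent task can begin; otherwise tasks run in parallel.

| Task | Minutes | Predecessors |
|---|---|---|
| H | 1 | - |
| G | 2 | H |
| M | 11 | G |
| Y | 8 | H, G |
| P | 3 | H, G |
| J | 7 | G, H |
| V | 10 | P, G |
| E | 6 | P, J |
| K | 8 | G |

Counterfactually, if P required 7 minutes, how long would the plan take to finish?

20

As given, the longest chain is H→G→P→V = 1+2+3+10 = 16, so the finish is 16 minutes.
Since P is critical, the +4 change carries straight to that chain (now 20 minutes).
The critical path is still H→G→P→V; finish is now 20 minutes.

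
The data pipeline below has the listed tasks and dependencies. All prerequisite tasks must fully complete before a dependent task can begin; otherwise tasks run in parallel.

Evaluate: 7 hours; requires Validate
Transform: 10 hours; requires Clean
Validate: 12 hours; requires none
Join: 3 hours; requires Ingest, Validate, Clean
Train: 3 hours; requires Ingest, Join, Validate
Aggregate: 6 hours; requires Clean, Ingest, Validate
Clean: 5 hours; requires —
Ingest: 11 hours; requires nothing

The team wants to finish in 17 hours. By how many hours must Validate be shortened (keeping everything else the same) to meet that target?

2

Current finish: 19 hours; target: 17.
Validate is on every critical path, so each hour cut from Validate cuts the finish by one (this holds down to a finish of 17).
Need 19 − 17 = 2 hours off Validate → Validate becomes 10 hours, finish becomes 17.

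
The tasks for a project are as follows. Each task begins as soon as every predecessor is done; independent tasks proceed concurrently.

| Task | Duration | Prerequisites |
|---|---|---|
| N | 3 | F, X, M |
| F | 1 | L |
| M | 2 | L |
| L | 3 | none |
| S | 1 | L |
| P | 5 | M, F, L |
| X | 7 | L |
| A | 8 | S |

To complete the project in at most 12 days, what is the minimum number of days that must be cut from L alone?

1

Current finish: 13 days; target: 12.
L is on every critical path, so each day cut from L cuts the finish by one (this holds down to a finish of 11).
Need 13 − 12 = 1 day off L → L becomes 2 days, finish becomes 12.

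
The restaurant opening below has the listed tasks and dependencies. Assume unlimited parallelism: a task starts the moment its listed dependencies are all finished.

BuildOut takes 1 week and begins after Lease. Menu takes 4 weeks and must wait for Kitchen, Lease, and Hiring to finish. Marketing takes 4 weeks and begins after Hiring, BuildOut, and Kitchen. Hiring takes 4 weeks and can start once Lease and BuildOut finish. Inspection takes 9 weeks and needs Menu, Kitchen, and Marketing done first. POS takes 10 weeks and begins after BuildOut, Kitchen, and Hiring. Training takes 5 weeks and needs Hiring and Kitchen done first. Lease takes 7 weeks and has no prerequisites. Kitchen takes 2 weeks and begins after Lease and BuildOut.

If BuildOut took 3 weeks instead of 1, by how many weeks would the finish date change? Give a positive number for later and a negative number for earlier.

2

Actual critical path: Lease→BuildOut→Hiring→Menu→Inspection = 7+1+4+4+9 = 25 ⇒ 25 weeks.
BuildOut lies on that path, so at 3 weeks the path becomes 27 weeks.
No other chain overtakes it, so the finish is 27 weeks.
Change in finish: 27 − 25 = +2 weeks.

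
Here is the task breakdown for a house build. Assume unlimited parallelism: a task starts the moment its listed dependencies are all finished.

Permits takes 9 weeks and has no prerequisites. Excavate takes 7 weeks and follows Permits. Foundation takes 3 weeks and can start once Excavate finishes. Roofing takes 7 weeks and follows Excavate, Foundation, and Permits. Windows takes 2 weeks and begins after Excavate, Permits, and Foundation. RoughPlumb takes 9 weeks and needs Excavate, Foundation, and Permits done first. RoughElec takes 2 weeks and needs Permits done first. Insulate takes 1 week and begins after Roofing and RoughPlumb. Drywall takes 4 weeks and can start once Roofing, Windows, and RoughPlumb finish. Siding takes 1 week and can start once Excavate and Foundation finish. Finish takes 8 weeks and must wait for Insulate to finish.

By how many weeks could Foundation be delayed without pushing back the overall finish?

The longest chain is Permits→Excavate→Foundation→RoughPlumb→Insulate→Finish = 9+7+3+9+1+8 = 37; overall finish 37 weeks.
Longest path through Foundation: 37 weeks (earliest finish 19, latest finish 19).
Float = 37 − 37 = 0.

0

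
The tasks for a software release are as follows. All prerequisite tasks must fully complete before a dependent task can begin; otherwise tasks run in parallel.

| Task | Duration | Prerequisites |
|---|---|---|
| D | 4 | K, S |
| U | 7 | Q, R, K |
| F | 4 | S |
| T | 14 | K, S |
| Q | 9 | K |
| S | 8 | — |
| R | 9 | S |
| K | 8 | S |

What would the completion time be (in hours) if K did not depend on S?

Original critical path: S→K→Q→U = 8+8+9+7 = 32 ⇒ 32 hours.
Without S→K, K's earliest start moves from 8 to 0.
The longest chain is now S→R→U = 8+9+7 = 24, so the plan takes 24 hours.

24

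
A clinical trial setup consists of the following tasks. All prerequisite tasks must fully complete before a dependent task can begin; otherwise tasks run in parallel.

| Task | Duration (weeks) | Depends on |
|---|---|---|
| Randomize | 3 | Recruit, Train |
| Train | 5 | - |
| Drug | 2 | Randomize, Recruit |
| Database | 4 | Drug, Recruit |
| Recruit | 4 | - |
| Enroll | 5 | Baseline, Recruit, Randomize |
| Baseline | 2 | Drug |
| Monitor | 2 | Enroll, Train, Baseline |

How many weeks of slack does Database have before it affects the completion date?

5

Critical path: Train→Randomize→Drug→Baseline→Enroll→Monitor = 5+3+2+2+5+2 = 19, so the finish is 19 weeks.
The longest chain containing Database totals 14 weeks.
Float = 19 − 14 = 5.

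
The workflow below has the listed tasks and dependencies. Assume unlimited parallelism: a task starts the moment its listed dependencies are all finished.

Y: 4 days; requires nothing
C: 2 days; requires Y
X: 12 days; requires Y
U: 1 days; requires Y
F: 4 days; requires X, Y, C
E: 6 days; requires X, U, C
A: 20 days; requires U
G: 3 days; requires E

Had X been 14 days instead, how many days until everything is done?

As given, the longest chain is Y→X→E→G = 4+12+6+3 = 25, so the finish is 25 days.
X is on the critical path; changing it to 14 makes that path 27 days.
The critical path is still Y→X→E→G; finish is now 27 days.

27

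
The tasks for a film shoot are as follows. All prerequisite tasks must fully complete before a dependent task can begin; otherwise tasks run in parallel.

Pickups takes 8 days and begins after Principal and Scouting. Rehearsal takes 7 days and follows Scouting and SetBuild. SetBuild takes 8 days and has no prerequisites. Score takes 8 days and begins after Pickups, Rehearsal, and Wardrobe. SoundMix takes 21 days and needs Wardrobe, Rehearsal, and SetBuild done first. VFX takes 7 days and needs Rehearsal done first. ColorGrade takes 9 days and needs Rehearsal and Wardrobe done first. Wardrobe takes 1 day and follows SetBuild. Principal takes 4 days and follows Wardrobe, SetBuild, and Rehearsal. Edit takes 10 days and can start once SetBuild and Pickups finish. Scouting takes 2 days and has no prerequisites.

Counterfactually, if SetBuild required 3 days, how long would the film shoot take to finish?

As given, the longest chain is SetBuild→Rehearsal→Principal→Pickups→Edit = 8+7+4+8+10 = 37, so the finish is 37 days.
SetBuild lies on that path, so at 3 days the path becomes 32 days.
That remains the longest chain; total 32 days.

32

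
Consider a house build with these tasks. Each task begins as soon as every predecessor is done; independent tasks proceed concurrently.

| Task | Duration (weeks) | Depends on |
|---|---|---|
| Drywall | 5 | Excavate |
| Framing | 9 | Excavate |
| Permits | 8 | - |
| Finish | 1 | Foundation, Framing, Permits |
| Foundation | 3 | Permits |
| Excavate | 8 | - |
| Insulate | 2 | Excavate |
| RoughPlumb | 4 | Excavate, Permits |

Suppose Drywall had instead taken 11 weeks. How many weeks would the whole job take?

19

Critical path before the change: Excavate→Framing→Finish = 8+9+1 = 18 giving 18 weeks.
Drywall has 5 weeks of float (longest path through it is 13).
New critical path: Excavate→Drywall = 8+11 = 19 ⇒ 19 weeks.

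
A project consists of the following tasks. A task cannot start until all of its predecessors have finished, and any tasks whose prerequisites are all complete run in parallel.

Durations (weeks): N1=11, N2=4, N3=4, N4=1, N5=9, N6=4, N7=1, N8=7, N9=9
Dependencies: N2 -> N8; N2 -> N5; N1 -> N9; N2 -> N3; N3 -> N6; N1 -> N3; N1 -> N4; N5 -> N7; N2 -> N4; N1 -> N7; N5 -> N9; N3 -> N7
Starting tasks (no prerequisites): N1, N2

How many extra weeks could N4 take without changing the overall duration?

N2→N5→N9 = 4+9+9 = 22 sets the makespan at 22 weeks.
Longest path through N4: 12 weeks (earliest finish 12, latest finish 22).
Float = 22 − 12 = 10.

10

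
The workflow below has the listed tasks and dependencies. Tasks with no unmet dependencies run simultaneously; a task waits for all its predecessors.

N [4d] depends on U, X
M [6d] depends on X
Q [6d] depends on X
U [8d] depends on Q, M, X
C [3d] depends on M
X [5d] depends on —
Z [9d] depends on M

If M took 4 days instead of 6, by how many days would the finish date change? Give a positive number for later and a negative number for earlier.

Baseline: X→M→U→N = 5+6+8+4 = 23 → 23 days.
M is on the critical path; changing it to 4 makes that path 21 days.
New critical path: X→Q→U→N = 5+6+8+4 = 23 ⇒ 23 days.
Change in finish: 23 − 23 = +0 days.

0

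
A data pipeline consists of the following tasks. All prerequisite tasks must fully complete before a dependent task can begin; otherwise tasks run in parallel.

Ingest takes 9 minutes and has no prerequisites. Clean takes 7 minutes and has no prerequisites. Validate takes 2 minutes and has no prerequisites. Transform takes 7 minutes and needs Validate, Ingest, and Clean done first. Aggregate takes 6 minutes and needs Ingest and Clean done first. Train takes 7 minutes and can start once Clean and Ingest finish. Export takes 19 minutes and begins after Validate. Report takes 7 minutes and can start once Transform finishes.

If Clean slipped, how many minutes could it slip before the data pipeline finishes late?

Ingest→Transform→Report = 9+7+7 = 23 sets the makespan at 23 minutes.
The longest chain containing Clean totals 21 minutes.
Slack of Clean = 2 − 0 = 2 minutes.

2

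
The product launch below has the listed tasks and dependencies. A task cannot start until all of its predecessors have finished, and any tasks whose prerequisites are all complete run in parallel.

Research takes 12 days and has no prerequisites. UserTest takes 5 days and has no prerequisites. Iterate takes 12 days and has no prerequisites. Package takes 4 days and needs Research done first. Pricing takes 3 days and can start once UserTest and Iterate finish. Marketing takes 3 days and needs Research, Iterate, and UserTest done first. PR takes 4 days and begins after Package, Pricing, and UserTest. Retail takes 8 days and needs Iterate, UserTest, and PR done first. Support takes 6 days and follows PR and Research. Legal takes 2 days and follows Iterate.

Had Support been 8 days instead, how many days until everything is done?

28

Actual critical path: Research→Package→PR→Retail = 12+4+4+8 = 28 ⇒ 28 days.
Support has 2 days of float (longest path through it is 26).
The critical path is still Research→Package→PR→Retail; finish is now 28 days.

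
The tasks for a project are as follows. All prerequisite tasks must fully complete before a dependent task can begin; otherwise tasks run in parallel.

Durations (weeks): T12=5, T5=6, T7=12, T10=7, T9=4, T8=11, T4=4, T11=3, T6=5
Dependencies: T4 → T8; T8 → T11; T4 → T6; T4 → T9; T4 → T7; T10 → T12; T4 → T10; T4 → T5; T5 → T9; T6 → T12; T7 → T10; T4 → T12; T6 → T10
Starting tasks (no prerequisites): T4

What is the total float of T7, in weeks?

The longest chain is T4→T7→T10→T12 = 4+12+7+5 = 28; overall finish 28 weeks.
T7 finishes as early as 16 and must finish by 16.
So T7 can slip 16 − 16 = 0 weeks.

0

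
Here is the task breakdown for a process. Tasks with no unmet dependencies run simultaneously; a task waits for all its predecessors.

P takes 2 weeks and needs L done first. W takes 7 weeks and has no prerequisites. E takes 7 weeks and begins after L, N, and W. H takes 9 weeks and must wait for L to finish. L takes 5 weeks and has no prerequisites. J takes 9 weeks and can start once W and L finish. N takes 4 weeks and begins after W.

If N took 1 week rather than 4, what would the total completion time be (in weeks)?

16

The binding path is W→N→E = 7+4+7 = 18; finish at 18 weeks.
Since N is critical, the -3 change carries straight to that chain (now 15 weeks).
The binding chain switches to W→J = 7+9 = 16; finish 16 weeks.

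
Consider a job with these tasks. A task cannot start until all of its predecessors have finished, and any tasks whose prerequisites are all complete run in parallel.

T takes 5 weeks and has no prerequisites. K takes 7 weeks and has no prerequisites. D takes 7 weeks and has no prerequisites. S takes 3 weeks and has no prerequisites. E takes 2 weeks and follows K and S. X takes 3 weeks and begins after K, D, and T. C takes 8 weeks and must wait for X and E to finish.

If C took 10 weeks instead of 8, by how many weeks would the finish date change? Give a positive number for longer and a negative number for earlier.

2

As given, the longest chain is K→X→C = 7+3+8 = 18, so the finish is 18 weeks.
C is on the critical path; changing it to 10 makes that path 20 weeks.
No other chain overtakes it, so the finish is 20 weeks.
Change in finish: 20 − 18 = +2 weeks.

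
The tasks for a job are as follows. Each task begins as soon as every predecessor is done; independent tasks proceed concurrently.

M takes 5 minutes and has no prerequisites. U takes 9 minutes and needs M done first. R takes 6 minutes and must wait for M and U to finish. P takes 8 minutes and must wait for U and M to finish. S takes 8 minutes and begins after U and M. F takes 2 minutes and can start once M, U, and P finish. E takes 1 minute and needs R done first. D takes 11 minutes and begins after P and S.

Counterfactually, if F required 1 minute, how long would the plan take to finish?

As given, the longest chain is M→U→P→D = 5+9+8+11 = 33, so the finish is 33 minutes.
The longest path through F is only 24 minutes, so F has float 9.
The critical path is still M→U→P→D; finish is now 33 minutes.

33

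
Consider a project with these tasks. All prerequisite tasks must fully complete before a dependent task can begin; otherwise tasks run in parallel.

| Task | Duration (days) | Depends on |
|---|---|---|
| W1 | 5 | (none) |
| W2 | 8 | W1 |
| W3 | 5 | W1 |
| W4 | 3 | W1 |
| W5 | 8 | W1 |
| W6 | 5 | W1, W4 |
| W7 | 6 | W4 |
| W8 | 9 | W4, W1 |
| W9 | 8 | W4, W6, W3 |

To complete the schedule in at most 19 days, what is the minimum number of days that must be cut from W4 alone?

Current finish: 21 days; target: 19.
W4 is on every critical path, so each day cut from W4 cuts the finish by one (this holds down to a finish of 19).
Need 21 − 19 = 2 days off W4 → W4 becomes 1 day, finish becomes 19.

2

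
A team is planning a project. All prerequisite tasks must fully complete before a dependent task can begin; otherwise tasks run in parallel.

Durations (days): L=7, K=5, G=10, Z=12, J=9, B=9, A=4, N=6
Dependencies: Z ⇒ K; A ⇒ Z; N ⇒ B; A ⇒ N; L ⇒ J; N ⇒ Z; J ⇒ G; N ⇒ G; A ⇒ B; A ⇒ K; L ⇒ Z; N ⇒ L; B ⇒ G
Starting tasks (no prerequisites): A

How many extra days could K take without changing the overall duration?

2

A→N→L→J→G = 4+6+7+9+10 = 36 sets the makespan at 36 days.
Longest path through K: 34 days (earliest finish 34, latest finish 36).
Float = 36 − 34 = 2.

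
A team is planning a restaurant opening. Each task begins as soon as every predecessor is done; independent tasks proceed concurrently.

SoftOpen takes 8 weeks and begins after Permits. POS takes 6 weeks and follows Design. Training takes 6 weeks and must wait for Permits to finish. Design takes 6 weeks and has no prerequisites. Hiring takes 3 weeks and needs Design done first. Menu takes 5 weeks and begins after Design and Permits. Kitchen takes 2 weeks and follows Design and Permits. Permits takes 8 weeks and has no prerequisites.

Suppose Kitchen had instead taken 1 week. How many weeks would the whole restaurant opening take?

Baseline: Permits→SoftOpen = 8+8 = 16 → 16 weeks.
Kitchen is off the critical path — its longest chain is 10 weeks, giving 6 of slack.
No other chain overtakes it, so the finish is 16 weeks.

16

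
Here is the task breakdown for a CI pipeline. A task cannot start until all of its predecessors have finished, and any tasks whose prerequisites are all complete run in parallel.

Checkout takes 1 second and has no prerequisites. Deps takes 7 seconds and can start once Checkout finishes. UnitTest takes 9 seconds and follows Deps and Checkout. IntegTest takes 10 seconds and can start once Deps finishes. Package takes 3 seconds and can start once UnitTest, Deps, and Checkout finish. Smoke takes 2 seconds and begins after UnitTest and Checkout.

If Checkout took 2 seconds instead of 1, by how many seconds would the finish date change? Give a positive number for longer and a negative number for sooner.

1

Actual critical path: Checkout→Deps→UnitTest→Package = 1+7+9+3 = 20 ⇒ 20 seconds.
Since Checkout is critical, the +1 change carries straight to that chain (now 21 seconds).
No other chain overtakes it, so the finish is 21 seconds.
Change in finish: 21 − 20 = +1 seconds.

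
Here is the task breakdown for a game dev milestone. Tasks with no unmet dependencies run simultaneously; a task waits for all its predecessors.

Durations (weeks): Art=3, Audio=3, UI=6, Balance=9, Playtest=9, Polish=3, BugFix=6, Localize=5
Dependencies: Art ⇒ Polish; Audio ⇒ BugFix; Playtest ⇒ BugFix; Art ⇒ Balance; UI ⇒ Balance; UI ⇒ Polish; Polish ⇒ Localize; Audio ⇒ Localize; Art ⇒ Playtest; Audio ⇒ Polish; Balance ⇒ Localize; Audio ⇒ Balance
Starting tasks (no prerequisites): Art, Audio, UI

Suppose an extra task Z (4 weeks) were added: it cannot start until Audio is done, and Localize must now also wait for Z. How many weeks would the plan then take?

Originally the plan takes 20 weeks.
With Z inserted, Localize now waits for max(Balance, Polish, Audio, Z).
New critical path: UI→Balance→Localize = 6+9+5 = 20 ⇒ 20 weeks.

20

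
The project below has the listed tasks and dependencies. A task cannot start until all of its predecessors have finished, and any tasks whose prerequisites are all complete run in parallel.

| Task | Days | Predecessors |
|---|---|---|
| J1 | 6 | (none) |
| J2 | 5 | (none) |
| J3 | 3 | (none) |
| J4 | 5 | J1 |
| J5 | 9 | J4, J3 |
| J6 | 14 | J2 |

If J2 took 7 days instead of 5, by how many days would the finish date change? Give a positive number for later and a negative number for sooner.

The binding path is J1→J4→J5 = 6+5+9 = 20; finish at 20 days.
The longest path through J2 is only 19 days, so J2 has float 1.
The binding chain switches to J2→J6 = 7+14 = 21; finish 21 days.
Change in finish: 21 − 20 = +1 days.

1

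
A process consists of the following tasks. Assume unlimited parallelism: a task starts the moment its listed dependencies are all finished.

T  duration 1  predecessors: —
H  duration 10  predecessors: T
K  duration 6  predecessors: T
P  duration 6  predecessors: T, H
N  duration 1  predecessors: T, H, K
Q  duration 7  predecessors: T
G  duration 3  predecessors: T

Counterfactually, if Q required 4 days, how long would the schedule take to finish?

17

As given, the longest chain is T→H→P = 1+10+6 = 17, so the finish is 17 days.
The longest path through Q is only 8 days, so Q has float 9.
No other chain overtakes it, so the finish is 17 days.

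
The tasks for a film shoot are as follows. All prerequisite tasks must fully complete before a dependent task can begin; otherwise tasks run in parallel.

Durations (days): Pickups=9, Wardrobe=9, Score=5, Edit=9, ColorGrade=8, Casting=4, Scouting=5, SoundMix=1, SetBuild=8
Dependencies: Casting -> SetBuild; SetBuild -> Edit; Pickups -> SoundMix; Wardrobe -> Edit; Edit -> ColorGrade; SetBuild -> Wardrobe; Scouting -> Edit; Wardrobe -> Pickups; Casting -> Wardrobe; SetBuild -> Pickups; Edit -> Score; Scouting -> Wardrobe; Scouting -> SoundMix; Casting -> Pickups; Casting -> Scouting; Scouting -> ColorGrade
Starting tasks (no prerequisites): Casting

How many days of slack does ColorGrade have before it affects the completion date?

0

The longest chain is Casting→SetBuild→Wardrobe→Edit→ColorGrade = 4+8+9+9+8 = 38; overall finish 38 days.
ColorGrade finishes as early as 38 and must finish by 38.
So ColorGrade can slip 38 − 38 = 0 days.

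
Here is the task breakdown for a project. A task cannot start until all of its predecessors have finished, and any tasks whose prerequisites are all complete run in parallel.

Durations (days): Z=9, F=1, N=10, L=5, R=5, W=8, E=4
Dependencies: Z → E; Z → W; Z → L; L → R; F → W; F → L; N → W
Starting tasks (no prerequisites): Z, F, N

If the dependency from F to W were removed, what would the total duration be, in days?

19

Before: longest chain Z→L→R = 9+5+5 = 19, finish 19.
Dropping F→W doesn't change W's earliest start (10); another predecessor still binds.
New critical path: Z→L→R = 9+5+5 = 19 ⇒ 19 days.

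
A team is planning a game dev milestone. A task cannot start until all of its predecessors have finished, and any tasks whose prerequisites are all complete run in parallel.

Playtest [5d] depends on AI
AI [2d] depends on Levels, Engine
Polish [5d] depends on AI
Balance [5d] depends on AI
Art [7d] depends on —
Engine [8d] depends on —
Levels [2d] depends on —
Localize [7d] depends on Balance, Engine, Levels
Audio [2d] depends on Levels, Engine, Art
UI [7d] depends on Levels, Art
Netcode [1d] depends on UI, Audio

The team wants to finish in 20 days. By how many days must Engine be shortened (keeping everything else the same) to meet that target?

2

Current finish: 22 days; target: 20.
Engine is on every critical path, so each day cut from Engine cuts the finish by one (this holds down to a finish of 16).
Need 22 − 20 = 2 days off Engine → Engine becomes 6 days, finish becomes 20.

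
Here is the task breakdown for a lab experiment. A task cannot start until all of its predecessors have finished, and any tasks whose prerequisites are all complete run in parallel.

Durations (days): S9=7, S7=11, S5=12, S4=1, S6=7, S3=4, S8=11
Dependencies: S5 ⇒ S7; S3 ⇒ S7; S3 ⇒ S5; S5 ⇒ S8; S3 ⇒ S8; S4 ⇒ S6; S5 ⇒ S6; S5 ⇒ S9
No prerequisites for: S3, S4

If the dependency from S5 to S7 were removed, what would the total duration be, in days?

27

With the dependency in place, S3→S5→S7 = 4+12+11 = 27 sets the finish at 27 days.
Without S5→S7, S7's earliest start moves from 16 to 4.
The longest chain is now S3→S5→S8 = 4+12+11 = 27, so the project takes 27 days.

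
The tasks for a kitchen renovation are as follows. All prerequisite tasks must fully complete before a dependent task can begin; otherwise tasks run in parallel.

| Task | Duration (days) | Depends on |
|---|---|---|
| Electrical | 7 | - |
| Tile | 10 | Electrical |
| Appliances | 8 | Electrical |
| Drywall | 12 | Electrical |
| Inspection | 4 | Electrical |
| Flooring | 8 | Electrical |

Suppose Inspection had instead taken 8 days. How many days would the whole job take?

19

Critical path before the change: Electrical→Drywall = 7+12 = 19 giving 19 days.
Inspection has 8 days of float (longest path through it is 11).
The critical path is still Electrical→Drywall; finish is now 19 days.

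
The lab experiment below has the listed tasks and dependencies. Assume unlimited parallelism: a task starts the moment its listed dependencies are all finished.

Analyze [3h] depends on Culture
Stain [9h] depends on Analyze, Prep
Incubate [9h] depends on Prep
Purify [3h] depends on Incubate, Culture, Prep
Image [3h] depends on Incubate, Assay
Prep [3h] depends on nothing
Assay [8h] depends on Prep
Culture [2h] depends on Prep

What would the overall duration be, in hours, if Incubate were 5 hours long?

17

As given, the longest chain is Prep→Culture→Analyze→Stain = 3+2+3+9 = 17, so the finish is 17 hours.
The longest path through Incubate is only 15 hours, so Incubate has float 2.
That remains the longest chain; total 17 hours.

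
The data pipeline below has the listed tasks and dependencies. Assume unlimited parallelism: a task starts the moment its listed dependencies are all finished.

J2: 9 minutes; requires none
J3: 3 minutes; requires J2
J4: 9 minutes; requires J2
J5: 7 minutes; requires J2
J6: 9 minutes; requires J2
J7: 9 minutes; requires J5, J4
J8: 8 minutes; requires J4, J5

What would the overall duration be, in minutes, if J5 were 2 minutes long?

27

Actual critical path: J2→J4→J7 = 9+9+9 = 27 ⇒ 27 minutes.
J5 is off the critical path — its longest chain is 25 minutes, giving 2 of slack.
The critical path is still J2→J4→J7; finish is now 27 minutes.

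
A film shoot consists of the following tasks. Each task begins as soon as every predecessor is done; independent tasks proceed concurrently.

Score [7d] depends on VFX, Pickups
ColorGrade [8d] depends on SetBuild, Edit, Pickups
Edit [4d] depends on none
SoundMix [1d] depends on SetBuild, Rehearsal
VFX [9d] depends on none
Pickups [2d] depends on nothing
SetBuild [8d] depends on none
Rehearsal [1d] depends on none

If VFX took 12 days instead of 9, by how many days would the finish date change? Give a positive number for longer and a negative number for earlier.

As given, the longest chain is VFX→Score = 9+7 = 16, so the finish is 16 days.
VFX lies on that path, so at 12 days the path becomes 19 days.
No other chain overtakes it, so the finish is 19 days.
Change in finish: 19 − 16 = +3 days.

3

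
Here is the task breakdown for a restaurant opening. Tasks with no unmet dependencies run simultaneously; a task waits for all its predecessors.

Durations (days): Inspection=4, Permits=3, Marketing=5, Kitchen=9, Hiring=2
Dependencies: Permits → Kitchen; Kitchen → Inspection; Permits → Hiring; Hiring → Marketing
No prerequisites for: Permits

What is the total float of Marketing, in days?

The longest chain is Permits→Kitchen→Inspection = 3+9+4 = 16; overall finish 16 days.
Longest path through Marketing: 10 days (earliest finish 10, latest finish 16).
Float = 16 − 10 = 6.

6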